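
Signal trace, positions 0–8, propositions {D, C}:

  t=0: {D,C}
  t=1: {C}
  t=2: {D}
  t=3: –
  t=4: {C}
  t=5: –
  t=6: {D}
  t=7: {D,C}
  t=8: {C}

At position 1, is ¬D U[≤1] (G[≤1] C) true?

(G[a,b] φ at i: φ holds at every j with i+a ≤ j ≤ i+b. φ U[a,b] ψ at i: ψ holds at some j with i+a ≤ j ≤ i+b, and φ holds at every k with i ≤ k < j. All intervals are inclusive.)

Need some j in [1,2] with G[≤1] C, and ¬D at every k in [1,j-1].
  j=1: G[≤1] C — fails at 2.
  j=2: G[≤1] C — fails at 2.
No j in the window works → until fails.

No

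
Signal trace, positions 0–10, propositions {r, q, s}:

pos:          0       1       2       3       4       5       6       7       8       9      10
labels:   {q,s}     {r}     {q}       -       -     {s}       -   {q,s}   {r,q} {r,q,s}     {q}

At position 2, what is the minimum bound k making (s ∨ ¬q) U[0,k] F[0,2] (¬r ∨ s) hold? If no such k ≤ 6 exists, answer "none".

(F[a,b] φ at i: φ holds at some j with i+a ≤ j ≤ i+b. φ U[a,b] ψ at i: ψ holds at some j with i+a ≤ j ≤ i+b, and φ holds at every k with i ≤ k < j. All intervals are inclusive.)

Need earliest j ≥ 2 with F[0,2] (¬r ∨ s), and (s ∨ ¬q) at every k in [2,j-1].
  j=2: rhs holds (empty prefix). k = 0.

0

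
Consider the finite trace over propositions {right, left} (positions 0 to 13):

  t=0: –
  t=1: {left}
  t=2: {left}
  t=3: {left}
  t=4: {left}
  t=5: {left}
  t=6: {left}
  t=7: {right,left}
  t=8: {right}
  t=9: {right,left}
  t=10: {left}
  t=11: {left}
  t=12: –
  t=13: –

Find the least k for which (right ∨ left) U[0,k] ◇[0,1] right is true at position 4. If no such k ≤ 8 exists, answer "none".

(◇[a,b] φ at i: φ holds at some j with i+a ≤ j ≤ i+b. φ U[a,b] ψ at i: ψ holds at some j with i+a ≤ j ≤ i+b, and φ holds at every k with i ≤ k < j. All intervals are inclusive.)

Need earliest j ≥ 4 with ◇[0,1] right, and (right ∨ left) at every k in [4,j-1].
  j=4: rhs fails.
  j=5: rhs fails.
  j=6: rhs holds; lhs holds on [4,5]. k = 2.

2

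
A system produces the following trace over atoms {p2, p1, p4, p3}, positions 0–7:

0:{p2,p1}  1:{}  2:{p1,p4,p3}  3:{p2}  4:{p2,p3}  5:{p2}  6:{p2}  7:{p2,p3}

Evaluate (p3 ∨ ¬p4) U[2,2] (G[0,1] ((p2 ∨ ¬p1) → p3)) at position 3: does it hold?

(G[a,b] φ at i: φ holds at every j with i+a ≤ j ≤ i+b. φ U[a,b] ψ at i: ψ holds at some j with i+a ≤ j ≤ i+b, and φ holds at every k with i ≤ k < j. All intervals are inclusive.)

No

Need some j in [5,5] with G[0,1] ((p2 ∨ ¬p1) → p3), and (p3 ∨ ¬p4) at every k in [3,j-1].
  j=5: G[0,1] ((p2 ∨ ¬p1) → p3) — fails at 5.
No j in the window works → until fails.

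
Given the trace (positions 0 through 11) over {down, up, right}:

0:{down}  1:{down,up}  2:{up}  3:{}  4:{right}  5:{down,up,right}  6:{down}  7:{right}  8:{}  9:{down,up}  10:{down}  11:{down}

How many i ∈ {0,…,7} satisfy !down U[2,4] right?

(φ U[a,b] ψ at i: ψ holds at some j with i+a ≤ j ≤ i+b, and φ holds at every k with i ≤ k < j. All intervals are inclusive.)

Evaluate at each i in [0,7]:
  i=0: ✗ (lhs fails at k=0 before rhs at j=4)
  i=1: ✗ (lhs fails at k=1 before rhs at j=4)
  i=2: ✓ (rhs at j=4; lhs holds on [2,3])
  i=3: ✓ (rhs at j=5; lhs holds on [3,4])
  i=4: ✗ (lhs fails at k=5 before rhs at j=7)
  i=5: ✗ (lhs fails at k=5 before rhs at j=7)
  i=6: ✗ (no rhs in [8,10])
  i=7: ✗ (no rhs in [9,11])
Positions where it holds: {2, 3} → 2.

2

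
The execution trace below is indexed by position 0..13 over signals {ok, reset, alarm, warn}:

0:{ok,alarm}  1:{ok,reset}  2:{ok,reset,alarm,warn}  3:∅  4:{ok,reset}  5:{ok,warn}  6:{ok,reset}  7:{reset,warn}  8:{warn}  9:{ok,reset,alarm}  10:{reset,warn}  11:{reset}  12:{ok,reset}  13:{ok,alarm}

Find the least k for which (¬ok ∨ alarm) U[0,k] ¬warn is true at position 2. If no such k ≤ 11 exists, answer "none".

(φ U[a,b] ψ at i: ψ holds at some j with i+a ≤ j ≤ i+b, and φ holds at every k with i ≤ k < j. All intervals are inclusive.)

1

Need earliest j ≥ 2 with ¬warn, and (¬ok ∨ alarm) at every k in [2,j-1].
  j=2: rhs fails.
  j=3: rhs holds; lhs holds on [2,2]. k = 1.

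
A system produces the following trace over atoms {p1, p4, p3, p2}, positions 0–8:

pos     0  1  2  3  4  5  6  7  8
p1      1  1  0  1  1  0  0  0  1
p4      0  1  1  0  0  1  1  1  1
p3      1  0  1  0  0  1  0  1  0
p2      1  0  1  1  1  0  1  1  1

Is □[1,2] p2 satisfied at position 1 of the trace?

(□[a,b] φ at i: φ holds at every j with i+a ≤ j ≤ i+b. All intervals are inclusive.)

Holds

Check p2 at every j in [2,3]:
  j=2: true
  j=3: true
All positions satisfy it → formula holds.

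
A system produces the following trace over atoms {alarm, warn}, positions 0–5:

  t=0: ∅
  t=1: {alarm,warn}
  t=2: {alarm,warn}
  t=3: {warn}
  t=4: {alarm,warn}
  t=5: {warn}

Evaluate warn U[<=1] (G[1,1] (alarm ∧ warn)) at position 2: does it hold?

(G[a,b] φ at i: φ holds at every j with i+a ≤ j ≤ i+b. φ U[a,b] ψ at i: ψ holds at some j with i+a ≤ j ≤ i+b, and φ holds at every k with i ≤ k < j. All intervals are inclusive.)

Yes

Need some j in [2,3] with G[1,1] (alarm ∧ warn), and warn at every k in [2,j-1].
  j=2: G[1,1] (alarm ∧ warn) — fails at 3.
  j=3: G[1,1] (alarm ∧ warn) holds; warn holds at every k in [2,2] → satisfied.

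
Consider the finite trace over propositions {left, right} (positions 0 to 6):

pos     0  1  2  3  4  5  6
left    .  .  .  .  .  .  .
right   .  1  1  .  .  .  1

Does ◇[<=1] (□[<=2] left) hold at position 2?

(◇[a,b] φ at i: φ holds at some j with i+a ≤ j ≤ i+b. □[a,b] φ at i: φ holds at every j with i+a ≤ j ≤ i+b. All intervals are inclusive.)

Does not hold

Check □[<=2] left at each j in [2,3]:
  j=2: fails at 2
  j=3: fails at 3
No position in the window satisfies it → formula fails.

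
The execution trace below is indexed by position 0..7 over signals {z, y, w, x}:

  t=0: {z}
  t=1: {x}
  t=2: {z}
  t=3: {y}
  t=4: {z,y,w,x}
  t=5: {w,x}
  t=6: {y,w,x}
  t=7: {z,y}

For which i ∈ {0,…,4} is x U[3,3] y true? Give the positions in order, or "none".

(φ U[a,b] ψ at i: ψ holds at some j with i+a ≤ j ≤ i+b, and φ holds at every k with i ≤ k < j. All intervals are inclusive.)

4

Evaluate at each i in [0,4]:
  i=0: ✗ (lhs fails at k=0 before rhs at j=3)
  i=1: ✗ (lhs fails at k=2 before rhs at j=4)
  i=2: ✗ (no rhs in [5,5])
  i=3: ✗ (lhs fails at k=3 before rhs at j=6)
  i=4: ✓ (rhs at j=7; lhs holds on [4,6])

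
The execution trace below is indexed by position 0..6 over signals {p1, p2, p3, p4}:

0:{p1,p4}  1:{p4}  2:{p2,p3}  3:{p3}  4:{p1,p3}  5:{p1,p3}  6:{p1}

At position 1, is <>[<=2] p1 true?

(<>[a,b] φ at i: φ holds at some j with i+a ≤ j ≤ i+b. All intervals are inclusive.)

Check p1 at each j in [1,3]:
  j=1: false
  j=2: false
  j=3: false
No position in the window satisfies it → formula fails.

No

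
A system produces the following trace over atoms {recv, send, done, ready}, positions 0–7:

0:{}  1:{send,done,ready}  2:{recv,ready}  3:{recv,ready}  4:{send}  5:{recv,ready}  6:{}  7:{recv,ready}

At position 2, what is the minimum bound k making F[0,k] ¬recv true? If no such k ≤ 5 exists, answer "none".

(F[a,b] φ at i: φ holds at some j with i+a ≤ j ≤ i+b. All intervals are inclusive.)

Scan j = 2,3,… for ¬recv:
  j=2: fails
  j=3: fails
  j=4: holds
First hit at j=4, so smallest k = 4-2 = 2.

2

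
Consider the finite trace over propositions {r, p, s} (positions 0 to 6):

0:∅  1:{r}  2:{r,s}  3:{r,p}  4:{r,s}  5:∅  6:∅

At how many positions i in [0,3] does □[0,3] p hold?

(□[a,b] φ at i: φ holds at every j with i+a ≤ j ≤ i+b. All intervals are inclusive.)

0

Evaluate at each i in [0,3]:
  i=0: ✗ (fails at j=0)
  i=1: ✗ (fails at j=1)
  i=2: ✗ (fails at j=2)
  i=3: ✗ (fails at j=4)
Positions where it holds: {} → 0.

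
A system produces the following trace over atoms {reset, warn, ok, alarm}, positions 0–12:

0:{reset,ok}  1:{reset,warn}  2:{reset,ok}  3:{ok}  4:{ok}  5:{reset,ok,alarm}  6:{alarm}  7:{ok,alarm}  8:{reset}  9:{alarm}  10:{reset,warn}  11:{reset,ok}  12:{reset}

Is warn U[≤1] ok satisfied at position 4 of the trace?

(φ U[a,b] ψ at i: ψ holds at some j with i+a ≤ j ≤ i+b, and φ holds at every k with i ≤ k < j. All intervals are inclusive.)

Need some j in [4,5] with ok, and warn at every k in [4,j-1].
  j=4: ok holds; no prefix to check → satisfied.

True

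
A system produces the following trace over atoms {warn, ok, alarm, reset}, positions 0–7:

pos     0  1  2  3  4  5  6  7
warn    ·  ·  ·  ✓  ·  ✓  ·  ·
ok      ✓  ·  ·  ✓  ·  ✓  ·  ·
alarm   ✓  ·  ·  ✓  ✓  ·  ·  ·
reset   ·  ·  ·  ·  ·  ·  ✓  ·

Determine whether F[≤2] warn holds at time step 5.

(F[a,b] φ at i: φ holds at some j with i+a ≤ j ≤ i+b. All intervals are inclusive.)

Check warn at each j in [5,7]:
  j=5: true
  j=6: false
  j=7: false
Found at j=5 → formula holds.

Holds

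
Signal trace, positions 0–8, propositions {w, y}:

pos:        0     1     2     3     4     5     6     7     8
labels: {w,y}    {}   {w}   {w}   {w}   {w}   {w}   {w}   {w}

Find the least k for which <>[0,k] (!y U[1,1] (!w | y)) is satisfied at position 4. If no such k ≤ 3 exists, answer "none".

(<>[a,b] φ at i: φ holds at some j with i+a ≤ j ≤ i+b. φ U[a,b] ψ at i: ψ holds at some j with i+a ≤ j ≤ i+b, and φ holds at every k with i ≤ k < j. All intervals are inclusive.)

Scan j = 4,5,… for (!y U[1,1] (!w | y)):
  j=4: fails
  j=5: fails
  j=6: fails
  j=7: fails
No j in [4,7] satisfies it → none.

none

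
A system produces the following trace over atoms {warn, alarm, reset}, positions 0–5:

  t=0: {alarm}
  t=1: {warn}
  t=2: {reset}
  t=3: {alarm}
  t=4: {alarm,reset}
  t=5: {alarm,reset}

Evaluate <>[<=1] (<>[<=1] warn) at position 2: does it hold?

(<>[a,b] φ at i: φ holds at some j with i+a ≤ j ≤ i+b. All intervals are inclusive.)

False

Check <>[<=1] warn at each j in [2,3]:
  j=2: fails (none in [2,3])
  j=3: fails (none in [3,4])
No position in the window satisfies it → formula fails.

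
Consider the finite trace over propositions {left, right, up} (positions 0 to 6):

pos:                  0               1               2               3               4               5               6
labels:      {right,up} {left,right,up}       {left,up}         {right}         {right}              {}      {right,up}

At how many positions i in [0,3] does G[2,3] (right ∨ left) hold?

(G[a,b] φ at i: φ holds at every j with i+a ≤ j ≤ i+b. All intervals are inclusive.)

Evaluate at each i in [0,3]:
  i=0: ✓ (all of [2,3])
  i=1: ✓ (all of [3,4])
  i=2: ✗ (fails at j=5)
  i=3: ✗ (fails at j=5)
Positions where it holds: {0, 1} → 2.

2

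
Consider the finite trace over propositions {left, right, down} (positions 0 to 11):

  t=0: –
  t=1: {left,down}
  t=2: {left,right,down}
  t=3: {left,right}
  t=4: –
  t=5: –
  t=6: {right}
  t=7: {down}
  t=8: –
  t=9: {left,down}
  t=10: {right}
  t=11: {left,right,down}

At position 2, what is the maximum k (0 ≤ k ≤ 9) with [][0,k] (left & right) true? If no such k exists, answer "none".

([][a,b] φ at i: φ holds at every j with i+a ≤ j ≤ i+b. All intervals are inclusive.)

(left & right) must hold from j=2 onward; find where it first fails.
  j=2: holds
  j=3: holds
  j=4: fails
Holds on [2,3], so largest k = 1.

1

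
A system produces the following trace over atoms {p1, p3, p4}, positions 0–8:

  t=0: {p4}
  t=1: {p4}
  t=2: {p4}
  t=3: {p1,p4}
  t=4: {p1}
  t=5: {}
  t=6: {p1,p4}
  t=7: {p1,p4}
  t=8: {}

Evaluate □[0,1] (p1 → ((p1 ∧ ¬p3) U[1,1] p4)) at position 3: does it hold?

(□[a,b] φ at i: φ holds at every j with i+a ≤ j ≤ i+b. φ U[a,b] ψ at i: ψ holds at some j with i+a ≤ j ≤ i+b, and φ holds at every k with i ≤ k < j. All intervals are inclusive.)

Check (p1 → ((p1 ∧ ¬p3) U[1,1] p4)) at every j in [3,4]:
  j=3: antecedent true; consequent fails → ✗
  j=4: antecedent true; consequent fails → ✗
Fails at j=3 → formula fails.

Does not hold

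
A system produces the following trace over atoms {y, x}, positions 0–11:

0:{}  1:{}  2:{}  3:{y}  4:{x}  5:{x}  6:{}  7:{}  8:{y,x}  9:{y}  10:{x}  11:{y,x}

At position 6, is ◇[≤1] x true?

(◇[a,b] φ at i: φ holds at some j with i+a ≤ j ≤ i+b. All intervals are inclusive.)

Check x at each j in [6,7]:
  j=6: false
  j=7: false
No position in the window satisfies it → formula fails.

No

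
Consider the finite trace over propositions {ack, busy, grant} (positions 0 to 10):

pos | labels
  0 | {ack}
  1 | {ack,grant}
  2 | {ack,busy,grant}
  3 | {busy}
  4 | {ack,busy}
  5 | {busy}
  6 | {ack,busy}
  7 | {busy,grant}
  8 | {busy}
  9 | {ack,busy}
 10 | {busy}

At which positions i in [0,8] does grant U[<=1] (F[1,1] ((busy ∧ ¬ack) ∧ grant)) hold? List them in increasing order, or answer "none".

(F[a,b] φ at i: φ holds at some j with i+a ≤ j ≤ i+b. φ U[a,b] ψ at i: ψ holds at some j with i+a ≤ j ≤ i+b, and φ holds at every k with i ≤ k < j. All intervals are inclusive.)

6

Evaluate at each i in [0,8]:
  i=0: ✗ (no rhs in [0,1])
  i=1: ✗ (no rhs in [1,2])
  i=2: ✗ (no rhs in [2,3])
  i=3: ✗ (no rhs in [3,4])
  i=4: ✗ (no rhs in [4,5])
  i=5: ✗ (lhs fails at k=5 before rhs at j=6)
  i=6: ✓ (rhs at j=6)
  i=7: ✗ (no rhs in [7,8])
  i=8: ✗ (no rhs in [8,9])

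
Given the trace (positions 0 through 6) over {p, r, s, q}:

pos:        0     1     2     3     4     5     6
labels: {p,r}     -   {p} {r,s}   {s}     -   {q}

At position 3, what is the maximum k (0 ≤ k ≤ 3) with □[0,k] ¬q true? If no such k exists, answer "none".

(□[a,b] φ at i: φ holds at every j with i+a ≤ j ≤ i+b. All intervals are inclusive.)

¬q must hold from j=3 onward; find where it first fails.
  j=3: holds
  j=4: holds
  j=5: holds
  j=6: fails
Holds on [3,5], so largest k = 2.

2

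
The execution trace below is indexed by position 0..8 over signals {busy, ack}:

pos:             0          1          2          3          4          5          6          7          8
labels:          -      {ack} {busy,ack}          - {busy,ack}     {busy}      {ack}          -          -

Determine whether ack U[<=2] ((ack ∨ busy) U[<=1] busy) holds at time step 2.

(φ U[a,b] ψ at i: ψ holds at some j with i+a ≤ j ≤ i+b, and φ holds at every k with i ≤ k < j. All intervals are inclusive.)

Need some j in [2,4] with ((ack ∨ busy) U[<=1] busy), and ack at every k in [2,j-1].
  j=2: ((ack ∨ busy) U[<=1] busy) holds; no prefix to check → satisfied.

True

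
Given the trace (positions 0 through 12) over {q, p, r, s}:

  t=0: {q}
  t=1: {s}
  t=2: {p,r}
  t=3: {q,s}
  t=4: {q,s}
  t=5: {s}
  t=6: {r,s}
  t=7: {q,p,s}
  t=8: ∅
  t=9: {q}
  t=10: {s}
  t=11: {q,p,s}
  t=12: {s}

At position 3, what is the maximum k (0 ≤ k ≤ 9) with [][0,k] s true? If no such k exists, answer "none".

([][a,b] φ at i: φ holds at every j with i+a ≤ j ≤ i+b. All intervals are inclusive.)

4

s must hold from j=3 onward; find where it first fails.
  j=3: holds
  j=4: holds
  j=5: holds
  j=6: holds
  j=7: holds
  j=8: fails
Holds on [3,7], so largest k = 4.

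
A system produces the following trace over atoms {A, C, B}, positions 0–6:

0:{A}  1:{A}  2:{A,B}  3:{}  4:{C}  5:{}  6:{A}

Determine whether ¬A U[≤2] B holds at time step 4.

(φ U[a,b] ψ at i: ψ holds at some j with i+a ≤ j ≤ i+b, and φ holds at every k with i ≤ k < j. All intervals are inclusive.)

Need some j in [4,6] with B, and ¬A at every k in [4,j-1].
  j=4: B false.
  j=5: B false.
  j=6: B false.
No j in the window works → until fails.

False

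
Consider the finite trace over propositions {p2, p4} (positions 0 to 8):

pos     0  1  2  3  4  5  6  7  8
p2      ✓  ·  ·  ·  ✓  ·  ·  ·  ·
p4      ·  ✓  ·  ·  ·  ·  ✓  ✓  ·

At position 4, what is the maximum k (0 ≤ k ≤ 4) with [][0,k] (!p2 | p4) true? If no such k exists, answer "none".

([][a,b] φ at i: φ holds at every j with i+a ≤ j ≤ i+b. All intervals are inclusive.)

none

(!p2 | p4) must hold from j=4 onward; find where it first fails.
  j=4: fails → no k works.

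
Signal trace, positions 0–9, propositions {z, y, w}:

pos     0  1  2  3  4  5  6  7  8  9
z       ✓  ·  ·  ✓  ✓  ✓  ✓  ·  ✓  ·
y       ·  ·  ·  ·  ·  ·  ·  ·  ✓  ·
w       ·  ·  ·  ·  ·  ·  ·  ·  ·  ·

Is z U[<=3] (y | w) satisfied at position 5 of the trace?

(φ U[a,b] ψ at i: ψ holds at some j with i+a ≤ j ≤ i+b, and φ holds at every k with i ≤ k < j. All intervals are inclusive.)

Need some j in [5,8] with (y | w), and z at every k in [5,j-1].
  j=5: (y | w) false.
  j=6: (y | w) false.
  j=7: (y | w) false.
  j=8: (y | w) holds, but z fails at k=7 → not this j.
No j in the window works → until fails.

No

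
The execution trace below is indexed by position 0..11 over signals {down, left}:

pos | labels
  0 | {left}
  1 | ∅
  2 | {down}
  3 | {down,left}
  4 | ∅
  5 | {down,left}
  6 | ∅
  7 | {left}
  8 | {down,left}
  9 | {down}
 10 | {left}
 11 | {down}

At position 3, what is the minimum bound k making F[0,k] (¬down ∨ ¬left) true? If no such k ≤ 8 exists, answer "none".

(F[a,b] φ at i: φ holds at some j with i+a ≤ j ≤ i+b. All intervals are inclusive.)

Scan j = 3,4,… for (¬down ∨ ¬left):
  j=3: fails
  j=4: holds
First hit at j=4, so smallest k = 4-3 = 1.

1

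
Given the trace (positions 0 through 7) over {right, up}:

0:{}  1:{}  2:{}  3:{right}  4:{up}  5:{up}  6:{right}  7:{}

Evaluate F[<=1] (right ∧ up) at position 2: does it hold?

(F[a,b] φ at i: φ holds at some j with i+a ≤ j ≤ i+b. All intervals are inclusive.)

False

Check (right ∧ up) at each j in [2,3]:
  j=2: false
  j=3: false
No position in the window satisfies it → formula fails.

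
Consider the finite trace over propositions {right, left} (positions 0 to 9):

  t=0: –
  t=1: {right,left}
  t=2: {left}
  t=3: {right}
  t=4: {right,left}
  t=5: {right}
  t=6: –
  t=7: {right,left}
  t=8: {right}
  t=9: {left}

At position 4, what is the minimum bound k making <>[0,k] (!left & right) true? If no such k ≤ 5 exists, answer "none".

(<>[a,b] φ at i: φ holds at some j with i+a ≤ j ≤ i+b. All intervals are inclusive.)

1

Scan j = 4,5,… for (!left & right):
  j=4: fails
  j=5: holds
First hit at j=5, so smallest k = 5-4 = 1.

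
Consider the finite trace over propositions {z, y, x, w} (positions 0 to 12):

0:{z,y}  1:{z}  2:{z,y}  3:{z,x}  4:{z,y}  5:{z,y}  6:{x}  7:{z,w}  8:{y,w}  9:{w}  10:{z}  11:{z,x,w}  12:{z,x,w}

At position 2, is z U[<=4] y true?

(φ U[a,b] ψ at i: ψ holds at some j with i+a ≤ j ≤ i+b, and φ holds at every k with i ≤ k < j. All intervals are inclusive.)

Need some j in [2,6] with y, and z at every k in [2,j-1].
  j=2: y holds; no prefix to check → satisfied.

Yes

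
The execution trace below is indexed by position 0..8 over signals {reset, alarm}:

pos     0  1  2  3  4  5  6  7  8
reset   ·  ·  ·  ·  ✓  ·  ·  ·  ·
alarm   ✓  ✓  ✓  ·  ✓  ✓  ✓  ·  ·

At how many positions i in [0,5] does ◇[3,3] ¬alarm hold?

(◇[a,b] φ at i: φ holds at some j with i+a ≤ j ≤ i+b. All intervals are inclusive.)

Evaluate at each i in [0,5]:
  i=0: ✓ (witness j=3)
  i=1: ✗ (none in [4,4])
  i=2: ✗ (none in [5,5])
  i=3: ✗ (none in [6,6])
  i=4: ✓ (witness j=7)
  i=5: ✓ (witness j=8)
Positions where it holds: {0, 4, 5} → 3.

3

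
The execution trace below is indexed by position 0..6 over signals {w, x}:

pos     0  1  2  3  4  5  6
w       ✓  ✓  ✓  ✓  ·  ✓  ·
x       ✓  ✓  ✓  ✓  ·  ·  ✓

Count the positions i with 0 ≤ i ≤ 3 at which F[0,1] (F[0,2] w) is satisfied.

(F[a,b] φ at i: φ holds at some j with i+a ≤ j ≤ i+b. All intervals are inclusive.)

Evaluate at each i in [0,3]:
  i=0: ✓ (witness j=0)
  i=1: ✓ (witness j=1)
  i=2: ✓ (witness j=2)
  i=3: ✓ (witness j=3)
Positions where it holds: {0, 1, 2, 3} → 4.

4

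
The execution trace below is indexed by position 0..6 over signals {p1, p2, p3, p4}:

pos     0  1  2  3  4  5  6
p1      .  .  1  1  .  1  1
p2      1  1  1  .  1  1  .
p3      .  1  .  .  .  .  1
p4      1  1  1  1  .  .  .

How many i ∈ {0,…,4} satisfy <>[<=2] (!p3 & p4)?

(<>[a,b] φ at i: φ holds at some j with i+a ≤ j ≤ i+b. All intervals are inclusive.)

Evaluate at each i in [0,4]:
  i=0: ✓ (witness j=0)
  i=1: ✓ (witness j=2)
  i=2: ✓ (witness j=2)
  i=3: ✓ (witness j=3)
  i=4: ✗ (none in [4,6])
Positions where it holds: {0, 1, 2, 3} → 4.

4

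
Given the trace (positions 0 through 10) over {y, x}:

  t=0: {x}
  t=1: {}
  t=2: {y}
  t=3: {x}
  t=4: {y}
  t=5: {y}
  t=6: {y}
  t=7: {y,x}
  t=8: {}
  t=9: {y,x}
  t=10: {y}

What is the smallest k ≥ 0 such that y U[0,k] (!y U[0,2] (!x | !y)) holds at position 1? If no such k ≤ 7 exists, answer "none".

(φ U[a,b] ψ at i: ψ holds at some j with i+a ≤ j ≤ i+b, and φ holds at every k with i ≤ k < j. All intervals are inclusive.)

0

Need earliest j ≥ 1 with (!y U[0,2] (!x | !y)), and y at every k in [1,j-1].
  j=1: rhs holds (empty prefix). k = 0.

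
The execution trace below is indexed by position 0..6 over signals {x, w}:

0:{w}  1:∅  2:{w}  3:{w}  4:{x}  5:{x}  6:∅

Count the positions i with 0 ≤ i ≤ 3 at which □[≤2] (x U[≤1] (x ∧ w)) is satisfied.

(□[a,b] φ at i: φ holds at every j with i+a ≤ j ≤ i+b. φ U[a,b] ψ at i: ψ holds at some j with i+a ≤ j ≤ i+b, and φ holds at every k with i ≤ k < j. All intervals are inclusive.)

0

Evaluate at each i in [0,3]:
  i=0: ✗ (fails at j=0)
  i=1: ✗ (fails at j=1)
  i=2: ✗ (fails at j=2)
  i=3: ✗ (fails at j=3)
Positions where it holds: {} → 0.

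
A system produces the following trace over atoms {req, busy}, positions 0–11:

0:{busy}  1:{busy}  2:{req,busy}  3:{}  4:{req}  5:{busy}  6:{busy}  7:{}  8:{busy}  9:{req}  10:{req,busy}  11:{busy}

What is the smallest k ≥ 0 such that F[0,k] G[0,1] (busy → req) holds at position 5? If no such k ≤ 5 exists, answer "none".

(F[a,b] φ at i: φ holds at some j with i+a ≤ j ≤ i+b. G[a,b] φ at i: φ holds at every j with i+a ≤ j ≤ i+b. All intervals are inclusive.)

4

Scan j = 5,6,… for G[0,1] (busy → req):
  j=5: fails
  j=6: fails
  j=7: fails
  j=8: fails
  j=9: holds
First hit at j=9, so smallest k = 9-5 = 4.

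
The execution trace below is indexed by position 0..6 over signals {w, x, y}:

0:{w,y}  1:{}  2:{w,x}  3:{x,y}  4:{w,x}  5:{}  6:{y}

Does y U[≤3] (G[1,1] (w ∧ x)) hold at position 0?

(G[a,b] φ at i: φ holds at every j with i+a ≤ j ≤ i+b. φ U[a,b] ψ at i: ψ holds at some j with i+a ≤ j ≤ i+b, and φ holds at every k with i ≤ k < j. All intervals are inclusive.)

Need some j in [0,3] with G[1,1] (w ∧ x), and y at every k in [0,j-1].
  j=0: G[1,1] (w ∧ x) — fails at 1.
  j=1: G[1,1] (w ∧ x) holds; y holds at every k in [0,0] → satisfied.

Yes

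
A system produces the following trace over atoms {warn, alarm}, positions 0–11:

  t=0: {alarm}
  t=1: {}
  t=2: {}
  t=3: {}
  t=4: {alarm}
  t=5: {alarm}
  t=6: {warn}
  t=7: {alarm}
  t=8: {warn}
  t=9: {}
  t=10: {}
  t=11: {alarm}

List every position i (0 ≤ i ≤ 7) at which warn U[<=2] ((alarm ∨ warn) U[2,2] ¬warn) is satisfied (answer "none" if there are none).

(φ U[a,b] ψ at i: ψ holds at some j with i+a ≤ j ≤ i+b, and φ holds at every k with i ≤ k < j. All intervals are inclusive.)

Evaluate at each i in [0,7]:
  i=0: ✗ (no rhs in [0,2])
  i=1: ✗ (no rhs in [1,3])
  i=2: ✗ (no rhs in [2,4])
  i=3: ✗ (lhs fails at k=3 before rhs at j=5)
  i=4: ✗ (lhs fails at k=4 before rhs at j=5)
  i=5: ✓ (rhs at j=5)
  i=6: ✓ (rhs at j=7; lhs holds on [6,6])
  i=7: ✓ (rhs at j=7)

5, 6, 7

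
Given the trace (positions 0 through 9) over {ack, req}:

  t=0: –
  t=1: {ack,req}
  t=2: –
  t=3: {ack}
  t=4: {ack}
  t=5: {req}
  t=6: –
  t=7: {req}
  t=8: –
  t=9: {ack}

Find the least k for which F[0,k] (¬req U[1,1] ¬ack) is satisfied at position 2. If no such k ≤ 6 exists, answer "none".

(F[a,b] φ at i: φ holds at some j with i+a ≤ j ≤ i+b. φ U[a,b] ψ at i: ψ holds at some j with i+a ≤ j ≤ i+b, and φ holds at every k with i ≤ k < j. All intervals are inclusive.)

Scan j = 2,3,… for (¬req U[1,1] ¬ack):
  j=2: fails
  j=3: fails
  j=4: holds
First hit at j=4, so smallest k = 4-2 = 2.

2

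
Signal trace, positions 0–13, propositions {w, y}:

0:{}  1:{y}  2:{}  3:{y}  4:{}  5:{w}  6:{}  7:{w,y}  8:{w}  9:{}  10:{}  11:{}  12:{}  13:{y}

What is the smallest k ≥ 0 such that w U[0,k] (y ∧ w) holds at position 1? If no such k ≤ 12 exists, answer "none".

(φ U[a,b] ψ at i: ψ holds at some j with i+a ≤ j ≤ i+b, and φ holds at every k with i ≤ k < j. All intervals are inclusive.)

Need earliest j ≥ 1 with (y ∧ w), and w at every k in [1,j-1].
  j=1: rhs fails.
  j=2: rhs fails.
  j=3: rhs fails.
  j=4: rhs fails.
  j=5: rhs fails.
  j=6: rhs fails.
  j=7: rhs holds but lhs fails at k=1.
  j=8: rhs fails.
  j=9: rhs fails.
  j=10: rhs fails.
  j=11: rhs fails.
  j=12: rhs fails.
  j=13: rhs fails.
No witness within the range → none.

none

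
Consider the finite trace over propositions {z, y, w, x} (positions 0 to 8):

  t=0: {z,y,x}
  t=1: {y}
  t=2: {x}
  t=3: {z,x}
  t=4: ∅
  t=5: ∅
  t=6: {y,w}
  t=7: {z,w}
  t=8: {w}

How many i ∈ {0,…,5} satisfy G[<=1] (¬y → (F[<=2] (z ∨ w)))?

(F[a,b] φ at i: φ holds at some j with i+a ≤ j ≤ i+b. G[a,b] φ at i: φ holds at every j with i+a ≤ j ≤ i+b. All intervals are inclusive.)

Evaluate at each i in [0,5]:
  i=0: ✓ (all of [0,1])
  i=1: ✓ (all of [1,2])
  i=2: ✓ (all of [2,3])
  i=3: ✓ (all of [3,4])
  i=4: ✓ (all of [4,5])
  i=5: ✓ (all of [5,6])
Positions where it holds: {0, 1, 2, 3, 4, 5} → 6.

6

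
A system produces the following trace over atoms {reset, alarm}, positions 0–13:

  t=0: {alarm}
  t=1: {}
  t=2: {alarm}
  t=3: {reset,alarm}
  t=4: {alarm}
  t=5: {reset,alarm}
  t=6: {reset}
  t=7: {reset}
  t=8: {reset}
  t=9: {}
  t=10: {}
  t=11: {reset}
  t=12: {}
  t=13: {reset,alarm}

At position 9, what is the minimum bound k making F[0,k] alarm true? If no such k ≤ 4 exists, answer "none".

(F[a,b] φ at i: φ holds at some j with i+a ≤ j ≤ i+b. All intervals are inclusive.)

Scan j = 9,10,… for alarm:
  j=9: fails
  j=10: fails
  j=11: fails
  j=12: fails
  j=13: holds
First hit at j=13, so smallest k = 13-9 = 4.

4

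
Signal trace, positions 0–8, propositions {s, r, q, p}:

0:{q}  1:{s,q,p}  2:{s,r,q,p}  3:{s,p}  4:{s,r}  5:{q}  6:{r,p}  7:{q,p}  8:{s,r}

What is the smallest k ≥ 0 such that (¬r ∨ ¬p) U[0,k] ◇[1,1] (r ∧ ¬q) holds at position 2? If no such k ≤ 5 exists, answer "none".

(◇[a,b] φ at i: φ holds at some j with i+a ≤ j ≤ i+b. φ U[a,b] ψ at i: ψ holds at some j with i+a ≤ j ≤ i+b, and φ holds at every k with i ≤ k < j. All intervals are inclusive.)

Need earliest j ≥ 2 with ◇[1,1] (r ∧ ¬q), and (¬r ∨ ¬p) at every k in [2,j-1].
  j=2: rhs fails.
  j=3: rhs holds but lhs fails at k=2.
  j=4: rhs fails.
  j=5: rhs holds but lhs fails at k=2.
  j=6: rhs fails.
  j=7: rhs holds but lhs fails at k=2.
No witness within the range → none.

none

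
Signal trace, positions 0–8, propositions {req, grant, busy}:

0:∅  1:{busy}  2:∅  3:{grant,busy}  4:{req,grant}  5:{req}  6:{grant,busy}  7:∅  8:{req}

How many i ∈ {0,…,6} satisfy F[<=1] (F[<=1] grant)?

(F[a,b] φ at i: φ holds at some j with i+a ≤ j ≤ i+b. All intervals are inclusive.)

6

Evaluate at each i in [0,6]:
  i=0: ✗ (none in [0,1])
  i=1: ✓ (witness j=2)
  i=2: ✓ (witness j=2)
  i=3: ✓ (witness j=3)
  i=4: ✓ (witness j=4)
  i=5: ✓ (witness j=5)
  i=6: ✓ (witness j=6)
Positions where it holds: {1, 2, 3, 4, 5, 6} → 6.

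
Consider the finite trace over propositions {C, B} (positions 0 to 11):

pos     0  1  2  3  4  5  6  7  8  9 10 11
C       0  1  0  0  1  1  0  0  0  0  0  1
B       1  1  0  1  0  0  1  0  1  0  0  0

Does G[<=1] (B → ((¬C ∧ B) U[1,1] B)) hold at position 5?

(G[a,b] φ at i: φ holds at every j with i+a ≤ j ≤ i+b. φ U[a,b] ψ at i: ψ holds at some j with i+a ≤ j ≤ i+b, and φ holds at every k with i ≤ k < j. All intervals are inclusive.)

Check (B → ((¬C ∧ B) U[1,1] B)) at every j in [5,6]:
  j=5: antecedent false → ✓
  j=6: antecedent true; consequent fails → ✗
Fails at j=6 → formula fails.

Does not hold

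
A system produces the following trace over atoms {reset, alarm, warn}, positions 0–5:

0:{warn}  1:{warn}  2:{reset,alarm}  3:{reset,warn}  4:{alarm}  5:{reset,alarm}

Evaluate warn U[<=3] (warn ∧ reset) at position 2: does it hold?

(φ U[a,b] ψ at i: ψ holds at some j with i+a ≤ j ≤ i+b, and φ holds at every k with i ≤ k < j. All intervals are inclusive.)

Need some j in [2,5] with (warn ∧ reset), and warn at every k in [2,j-1].
  j=2: (warn ∧ reset) false.
  j=3: (warn ∧ reset) holds, but warn fails at k=2 → not this j.
  j=4: (warn ∧ reset) false.
  j=5: (warn ∧ reset) false.
No j in the window works → until fails.

No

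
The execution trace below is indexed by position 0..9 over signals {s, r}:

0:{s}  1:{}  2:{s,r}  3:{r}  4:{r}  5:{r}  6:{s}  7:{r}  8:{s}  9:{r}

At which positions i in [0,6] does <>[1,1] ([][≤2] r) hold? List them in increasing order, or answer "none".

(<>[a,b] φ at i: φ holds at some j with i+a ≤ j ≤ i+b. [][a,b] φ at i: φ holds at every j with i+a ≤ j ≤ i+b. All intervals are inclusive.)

Evaluate at each i in [0,6]:
  i=0: ✗ (none in [1,1])
  i=1: ✓ (witness j=2)
  i=2: ✓ (witness j=3)
  i=3: ✗ (none in [4,4])
  i=4: ✗ (none in [5,5])
  i=5: ✗ (none in [6,6])
  i=6: ✗ (none in [7,7])

1, 2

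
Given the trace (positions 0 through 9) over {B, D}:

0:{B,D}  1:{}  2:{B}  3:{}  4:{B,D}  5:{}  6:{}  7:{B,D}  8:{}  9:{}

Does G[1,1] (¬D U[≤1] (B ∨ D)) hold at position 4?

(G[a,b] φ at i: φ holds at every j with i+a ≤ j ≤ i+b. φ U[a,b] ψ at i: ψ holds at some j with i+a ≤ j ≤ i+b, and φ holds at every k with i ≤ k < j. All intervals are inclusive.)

False

Check (¬D U[≤1] (B ∨ D)) at every j in [5,5]:
  j=5: fails
Fails at j=5 → formula fails.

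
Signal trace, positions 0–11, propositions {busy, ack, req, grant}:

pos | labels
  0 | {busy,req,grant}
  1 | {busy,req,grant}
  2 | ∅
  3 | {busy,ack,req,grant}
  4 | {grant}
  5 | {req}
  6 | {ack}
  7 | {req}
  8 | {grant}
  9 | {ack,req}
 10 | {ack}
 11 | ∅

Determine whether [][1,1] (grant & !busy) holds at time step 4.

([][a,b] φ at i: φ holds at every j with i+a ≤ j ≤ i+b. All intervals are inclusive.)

No

Check (grant & !busy) at every j in [5,5]:
  j=5: false
Fails at j=5 → formula fails.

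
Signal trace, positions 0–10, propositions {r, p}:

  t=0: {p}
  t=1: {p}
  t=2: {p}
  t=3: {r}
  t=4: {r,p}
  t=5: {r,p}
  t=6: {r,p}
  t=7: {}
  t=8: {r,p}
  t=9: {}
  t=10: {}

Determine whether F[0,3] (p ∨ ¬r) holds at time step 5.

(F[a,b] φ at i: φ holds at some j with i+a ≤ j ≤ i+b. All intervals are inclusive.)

Check (p ∨ ¬r) at each j in [5,8]:
  j=5: true
  j=6: true
  j=7: true
  j=8: true
Found at j=5 → formula holds.

Yes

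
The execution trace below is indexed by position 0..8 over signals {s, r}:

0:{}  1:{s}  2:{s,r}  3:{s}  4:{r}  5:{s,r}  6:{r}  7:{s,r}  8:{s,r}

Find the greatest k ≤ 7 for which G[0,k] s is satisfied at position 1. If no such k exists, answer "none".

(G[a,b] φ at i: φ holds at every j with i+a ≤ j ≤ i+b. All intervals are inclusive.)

2

s must hold from j=1 onward; find where it first fails.
  j=1: holds
  j=2: holds
  j=3: holds
  j=4: fails
Holds on [1,3], so largest k = 2.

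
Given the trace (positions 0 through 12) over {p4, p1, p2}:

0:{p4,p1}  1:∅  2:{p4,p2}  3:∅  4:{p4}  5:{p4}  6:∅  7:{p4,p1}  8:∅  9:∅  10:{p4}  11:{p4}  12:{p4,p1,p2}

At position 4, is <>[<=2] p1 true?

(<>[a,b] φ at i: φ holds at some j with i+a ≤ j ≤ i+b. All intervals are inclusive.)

No

Check p1 at each j in [4,6]:
  j=4: false
  j=5: false
  j=6: false
No position in the window satisfies it → formula fails.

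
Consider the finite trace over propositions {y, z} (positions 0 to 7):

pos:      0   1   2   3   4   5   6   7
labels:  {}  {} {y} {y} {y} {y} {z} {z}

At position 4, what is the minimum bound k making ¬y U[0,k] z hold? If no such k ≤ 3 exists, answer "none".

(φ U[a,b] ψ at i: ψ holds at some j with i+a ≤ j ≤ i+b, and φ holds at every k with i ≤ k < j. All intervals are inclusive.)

none

Need earliest j ≥ 4 with z, and ¬y at every k in [4,j-1].
  j=4: rhs fails.
  j=5: rhs fails.
  j=6: rhs holds but lhs fails at k=4.
  j=7: rhs holds but lhs fails at k=4.
No witness within the range → none.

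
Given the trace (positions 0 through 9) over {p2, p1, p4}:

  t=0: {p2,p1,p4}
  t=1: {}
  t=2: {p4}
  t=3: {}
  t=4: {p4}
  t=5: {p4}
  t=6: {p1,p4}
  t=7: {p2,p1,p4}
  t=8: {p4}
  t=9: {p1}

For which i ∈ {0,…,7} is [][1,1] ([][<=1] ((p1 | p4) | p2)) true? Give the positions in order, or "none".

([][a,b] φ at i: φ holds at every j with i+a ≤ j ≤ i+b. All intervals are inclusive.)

3, 4, 5, 6, 7

Evaluate at each i in [0,7]:
  i=0: ✗ (fails at j=1)
  i=1: ✗ (fails at j=2)
  i=2: ✗ (fails at j=3)
  i=3: ✓ (all of [4,4])
  i=4: ✓ (all of [5,5])
  i=5: ✓ (all of [6,6])
  i=6: ✓ (all of [7,7])
  i=7: ✓ (all of [8,8])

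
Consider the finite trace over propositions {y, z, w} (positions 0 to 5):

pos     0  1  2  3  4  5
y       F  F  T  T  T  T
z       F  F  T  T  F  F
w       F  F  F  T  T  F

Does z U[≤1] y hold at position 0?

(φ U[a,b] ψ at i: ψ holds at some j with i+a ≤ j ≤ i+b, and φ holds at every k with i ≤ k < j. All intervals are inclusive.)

Does not hold

Need some j in [0,1] with y, and z at every k in [0,j-1].
  j=0: y false.
  j=1: y false.
No j in the window works → until fails.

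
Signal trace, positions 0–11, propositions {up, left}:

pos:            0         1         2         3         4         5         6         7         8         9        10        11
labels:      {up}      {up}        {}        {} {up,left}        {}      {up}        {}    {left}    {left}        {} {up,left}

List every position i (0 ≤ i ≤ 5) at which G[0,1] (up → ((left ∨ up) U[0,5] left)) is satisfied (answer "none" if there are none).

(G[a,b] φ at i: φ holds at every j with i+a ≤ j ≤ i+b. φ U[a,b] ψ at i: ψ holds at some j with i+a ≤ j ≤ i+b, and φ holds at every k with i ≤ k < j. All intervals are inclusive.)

Evaluate at each i in [0,5]:
  i=0: ✗ (fails at j=0)
  i=1: ✗ (fails at j=1)
  i=2: ✓ (all of [2,3])
  i=3: ✓ (all of [3,4])
  i=4: ✓ (all of [4,5])
  i=5: ✗ (fails at j=6)

2, 3, 4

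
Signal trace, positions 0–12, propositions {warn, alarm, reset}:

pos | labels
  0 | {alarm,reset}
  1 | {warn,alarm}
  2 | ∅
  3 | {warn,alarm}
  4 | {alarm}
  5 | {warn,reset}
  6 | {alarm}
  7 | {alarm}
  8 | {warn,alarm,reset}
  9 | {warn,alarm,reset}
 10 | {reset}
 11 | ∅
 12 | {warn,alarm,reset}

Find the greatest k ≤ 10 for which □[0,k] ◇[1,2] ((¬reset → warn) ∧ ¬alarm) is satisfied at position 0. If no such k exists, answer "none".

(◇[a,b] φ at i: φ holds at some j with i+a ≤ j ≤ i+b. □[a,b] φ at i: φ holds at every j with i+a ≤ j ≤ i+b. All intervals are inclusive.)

◇[1,2] ((¬reset → warn) ∧ ¬alarm) must hold from j=0 onward; find where it first fails.
  j=0: fails → no k works.

none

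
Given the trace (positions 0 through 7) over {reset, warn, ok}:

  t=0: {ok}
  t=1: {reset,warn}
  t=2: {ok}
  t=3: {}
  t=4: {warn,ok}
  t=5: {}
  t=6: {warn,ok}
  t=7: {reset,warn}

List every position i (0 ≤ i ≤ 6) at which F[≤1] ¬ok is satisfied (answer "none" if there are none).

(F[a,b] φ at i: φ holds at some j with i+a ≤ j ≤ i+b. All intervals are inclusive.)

Evaluate at each i in [0,6]:
  i=0: ✓ (witness j=1)
  i=1: ✓ (witness j=1)
  i=2: ✓ (witness j=3)
  i=3: ✓ (witness j=3)
  i=4: ✓ (witness j=5)
  i=5: ✓ (witness j=5)
  i=6: ✓ (witness j=7)

0, 1, 2, 3, 4, 5, 6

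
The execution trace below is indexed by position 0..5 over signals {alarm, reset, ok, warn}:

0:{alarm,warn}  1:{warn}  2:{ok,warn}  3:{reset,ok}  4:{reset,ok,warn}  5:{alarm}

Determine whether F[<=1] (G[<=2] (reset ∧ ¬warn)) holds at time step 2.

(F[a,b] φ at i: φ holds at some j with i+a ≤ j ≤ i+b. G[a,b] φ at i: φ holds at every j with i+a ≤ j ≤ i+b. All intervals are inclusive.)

Check G[<=2] (reset ∧ ¬warn) at each j in [2,3]:
  j=2: fails at 2
  j=3: fails at 4
No position in the window satisfies it → formula fails.

Does not hold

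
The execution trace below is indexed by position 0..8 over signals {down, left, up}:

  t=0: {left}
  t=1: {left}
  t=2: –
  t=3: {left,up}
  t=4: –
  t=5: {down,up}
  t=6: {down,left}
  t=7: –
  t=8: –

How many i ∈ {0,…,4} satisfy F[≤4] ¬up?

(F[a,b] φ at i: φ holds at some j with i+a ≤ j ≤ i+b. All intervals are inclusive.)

Evaluate at each i in [0,4]:
  i=0: ✓ (witness j=0)
  i=1: ✓ (witness j=1)
  i=2: ✓ (witness j=2)
  i=3: ✓ (witness j=4)
  i=4: ✓ (witness j=4)
Positions where it holds: {0, 1, 2, 3, 4} → 5.

5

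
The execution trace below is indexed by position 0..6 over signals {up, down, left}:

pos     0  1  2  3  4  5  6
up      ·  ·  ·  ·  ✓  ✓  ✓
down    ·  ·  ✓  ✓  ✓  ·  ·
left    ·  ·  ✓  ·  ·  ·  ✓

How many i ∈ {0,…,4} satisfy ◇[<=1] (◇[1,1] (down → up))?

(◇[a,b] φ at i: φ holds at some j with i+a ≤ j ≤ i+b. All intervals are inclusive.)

4

Evaluate at each i in [0,4]:
  i=0: ✓ (witness j=0)
  i=1: ✗ (none in [1,2])
  i=2: ✓ (witness j=3)
  i=3: ✓ (witness j=3)
  i=4: ✓ (witness j=4)
Positions where it holds: {0, 2, 3, 4} → 4.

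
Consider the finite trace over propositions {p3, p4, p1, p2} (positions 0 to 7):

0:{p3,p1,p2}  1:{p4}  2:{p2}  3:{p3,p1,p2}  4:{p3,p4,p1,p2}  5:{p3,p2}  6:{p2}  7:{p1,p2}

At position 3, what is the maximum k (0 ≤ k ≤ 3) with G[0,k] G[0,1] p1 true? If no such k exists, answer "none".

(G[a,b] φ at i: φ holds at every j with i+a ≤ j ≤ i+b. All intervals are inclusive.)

0

G[0,1] p1 must hold from j=3 onward; find where it first fails.
  j=3: holds
  j=4: fails
Holds on [3,3], so largest k = 0.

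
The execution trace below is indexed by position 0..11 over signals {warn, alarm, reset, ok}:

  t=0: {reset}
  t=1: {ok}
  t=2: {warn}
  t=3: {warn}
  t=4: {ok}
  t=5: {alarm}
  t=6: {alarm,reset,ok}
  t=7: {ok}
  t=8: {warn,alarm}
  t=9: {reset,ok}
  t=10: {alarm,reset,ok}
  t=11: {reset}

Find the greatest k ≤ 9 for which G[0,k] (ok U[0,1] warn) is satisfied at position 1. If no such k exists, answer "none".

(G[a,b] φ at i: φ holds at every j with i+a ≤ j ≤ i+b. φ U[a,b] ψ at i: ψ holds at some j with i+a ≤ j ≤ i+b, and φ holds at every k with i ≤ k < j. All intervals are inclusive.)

2

(ok U[0,1] warn) must hold from j=1 onward; find where it first fails.
  j=1: holds
  j=2: holds
  j=3: holds
  j=4: fails
Holds on [1,3], so largest k = 2.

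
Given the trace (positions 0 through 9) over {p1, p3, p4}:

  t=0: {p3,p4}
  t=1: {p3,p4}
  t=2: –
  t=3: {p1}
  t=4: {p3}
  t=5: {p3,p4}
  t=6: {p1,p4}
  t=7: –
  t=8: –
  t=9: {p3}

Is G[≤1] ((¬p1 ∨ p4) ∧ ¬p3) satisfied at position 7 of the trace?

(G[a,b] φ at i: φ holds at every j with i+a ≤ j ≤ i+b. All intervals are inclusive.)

Yes

Check ((¬p1 ∨ p4) ∧ ¬p3) at every j in [7,8]:
  j=7: true
  j=8: true
All positions satisfy it → formula holds.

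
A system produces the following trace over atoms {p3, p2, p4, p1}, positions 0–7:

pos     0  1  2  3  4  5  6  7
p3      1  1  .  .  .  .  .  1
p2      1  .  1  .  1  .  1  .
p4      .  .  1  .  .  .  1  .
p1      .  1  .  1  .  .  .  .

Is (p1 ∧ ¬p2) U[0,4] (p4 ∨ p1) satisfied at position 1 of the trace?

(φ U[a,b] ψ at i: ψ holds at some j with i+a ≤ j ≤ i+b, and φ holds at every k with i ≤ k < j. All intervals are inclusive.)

Holds

Need some j in [1,5] with (p4 ∨ p1), and (p1 ∧ ¬p2) at every k in [1,j-1].
  j=1: (p4 ∨ p1) holds; no prefix to check → satisfied.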